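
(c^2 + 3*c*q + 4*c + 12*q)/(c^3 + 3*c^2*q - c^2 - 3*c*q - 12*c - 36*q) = (c + 4)/(c^2 - c - 12)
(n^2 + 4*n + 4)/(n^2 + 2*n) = (n + 2)/n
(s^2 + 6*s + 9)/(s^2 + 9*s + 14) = (s^2 + 6*s + 9)/(s^2 + 9*s + 14)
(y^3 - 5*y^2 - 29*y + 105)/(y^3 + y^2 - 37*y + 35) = (y^3 - 5*y^2 - 29*y + 105)/(y^3 + y^2 - 37*y + 35)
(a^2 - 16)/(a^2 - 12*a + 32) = (a + 4)/(a - 8)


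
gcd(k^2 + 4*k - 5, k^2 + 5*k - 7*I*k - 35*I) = k + 5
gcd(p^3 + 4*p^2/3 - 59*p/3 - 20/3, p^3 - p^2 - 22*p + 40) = p^2 + p - 20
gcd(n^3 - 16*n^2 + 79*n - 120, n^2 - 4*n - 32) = n - 8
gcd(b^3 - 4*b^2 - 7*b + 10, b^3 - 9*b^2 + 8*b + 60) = b^2 - 3*b - 10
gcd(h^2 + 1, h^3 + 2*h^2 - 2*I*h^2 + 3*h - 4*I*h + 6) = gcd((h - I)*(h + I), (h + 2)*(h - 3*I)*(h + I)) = h + I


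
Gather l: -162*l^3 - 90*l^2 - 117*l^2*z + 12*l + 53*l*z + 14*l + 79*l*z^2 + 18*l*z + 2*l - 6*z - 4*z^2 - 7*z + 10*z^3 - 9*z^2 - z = -162*l^3 + l^2*(-117*z - 90) + l*(79*z^2 + 71*z + 28) + 10*z^3 - 13*z^2 - 14*z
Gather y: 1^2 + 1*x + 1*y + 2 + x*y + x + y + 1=2*x + y*(x + 2) + 4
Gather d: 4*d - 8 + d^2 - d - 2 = d^2 + 3*d - 10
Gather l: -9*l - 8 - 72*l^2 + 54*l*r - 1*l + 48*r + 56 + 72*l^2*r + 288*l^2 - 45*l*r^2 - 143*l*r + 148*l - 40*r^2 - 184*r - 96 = l^2*(72*r + 216) + l*(-45*r^2 - 89*r + 138) - 40*r^2 - 136*r - 48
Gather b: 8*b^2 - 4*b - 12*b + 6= 8*b^2 - 16*b + 6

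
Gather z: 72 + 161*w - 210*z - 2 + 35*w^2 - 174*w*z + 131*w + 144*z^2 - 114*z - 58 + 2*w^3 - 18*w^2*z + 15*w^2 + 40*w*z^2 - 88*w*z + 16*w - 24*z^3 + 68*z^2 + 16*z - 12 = 2*w^3 + 50*w^2 + 308*w - 24*z^3 + z^2*(40*w + 212) + z*(-18*w^2 - 262*w - 308)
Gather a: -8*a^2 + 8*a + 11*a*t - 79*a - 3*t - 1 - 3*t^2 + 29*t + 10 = -8*a^2 + a*(11*t - 71) - 3*t^2 + 26*t + 9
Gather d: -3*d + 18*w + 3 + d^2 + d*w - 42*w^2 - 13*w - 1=d^2 + d*(w - 3) - 42*w^2 + 5*w + 2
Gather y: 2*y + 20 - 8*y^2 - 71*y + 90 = -8*y^2 - 69*y + 110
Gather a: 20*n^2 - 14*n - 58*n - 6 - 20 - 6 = 20*n^2 - 72*n - 32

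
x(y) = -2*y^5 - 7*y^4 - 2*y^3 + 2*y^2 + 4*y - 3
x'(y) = -10*y^4 - 28*y^3 - 6*y^2 + 4*y + 4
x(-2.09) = -38.17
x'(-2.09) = 34.25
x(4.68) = -7993.62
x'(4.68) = -7775.94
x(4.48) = -6553.79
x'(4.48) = -6644.34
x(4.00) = -3923.00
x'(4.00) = -4428.00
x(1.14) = -14.48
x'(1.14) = -57.61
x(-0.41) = -4.34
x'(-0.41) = 3.00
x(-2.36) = -45.74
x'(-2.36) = 18.98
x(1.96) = -163.69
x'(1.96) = -369.62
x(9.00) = -165288.00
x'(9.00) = -86468.00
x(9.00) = -165288.00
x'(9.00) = -86468.00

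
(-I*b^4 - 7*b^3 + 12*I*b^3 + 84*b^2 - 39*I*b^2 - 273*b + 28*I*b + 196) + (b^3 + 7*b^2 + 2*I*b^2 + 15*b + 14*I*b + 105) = -I*b^4 - 6*b^3 + 12*I*b^3 + 91*b^2 - 37*I*b^2 - 258*b + 42*I*b + 301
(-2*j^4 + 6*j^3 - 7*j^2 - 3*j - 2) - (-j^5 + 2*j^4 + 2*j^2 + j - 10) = j^5 - 4*j^4 + 6*j^3 - 9*j^2 - 4*j + 8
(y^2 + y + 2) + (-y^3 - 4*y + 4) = -y^3 + y^2 - 3*y + 6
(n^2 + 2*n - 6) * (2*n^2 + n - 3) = 2*n^4 + 5*n^3 - 13*n^2 - 12*n + 18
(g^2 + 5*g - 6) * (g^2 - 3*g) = g^4 + 2*g^3 - 21*g^2 + 18*g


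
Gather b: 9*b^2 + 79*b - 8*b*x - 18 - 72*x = 9*b^2 + b*(79 - 8*x) - 72*x - 18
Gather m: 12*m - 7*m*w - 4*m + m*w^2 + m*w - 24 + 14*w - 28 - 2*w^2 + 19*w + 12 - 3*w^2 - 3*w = m*(w^2 - 6*w + 8) - 5*w^2 + 30*w - 40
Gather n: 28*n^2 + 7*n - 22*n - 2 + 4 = 28*n^2 - 15*n + 2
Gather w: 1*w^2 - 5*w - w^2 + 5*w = 0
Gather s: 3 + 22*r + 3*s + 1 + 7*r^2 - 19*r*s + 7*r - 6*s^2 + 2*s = 7*r^2 + 29*r - 6*s^2 + s*(5 - 19*r) + 4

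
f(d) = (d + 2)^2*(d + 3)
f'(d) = (d + 2)^2 + (d + 3)*(2*d + 4)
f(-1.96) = 0.00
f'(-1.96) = 0.08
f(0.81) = 30.08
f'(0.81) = 29.31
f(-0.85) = 2.84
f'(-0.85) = 6.27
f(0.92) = 33.42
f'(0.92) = 31.42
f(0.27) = 16.85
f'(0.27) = 20.00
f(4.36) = 297.71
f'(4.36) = 134.07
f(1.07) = 38.36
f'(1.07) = 34.41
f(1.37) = 49.63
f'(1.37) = 40.81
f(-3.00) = 0.00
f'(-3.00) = 1.00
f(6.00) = 576.00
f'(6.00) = 208.00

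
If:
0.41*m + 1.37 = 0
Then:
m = -3.34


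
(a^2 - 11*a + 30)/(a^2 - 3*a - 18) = (a - 5)/(a + 3)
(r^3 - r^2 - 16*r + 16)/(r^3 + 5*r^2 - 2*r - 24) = (r^2 - 5*r + 4)/(r^2 + r - 6)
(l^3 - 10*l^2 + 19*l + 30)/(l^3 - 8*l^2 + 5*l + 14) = (l^2 - 11*l + 30)/(l^2 - 9*l + 14)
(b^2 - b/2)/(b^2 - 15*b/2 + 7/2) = b/(b - 7)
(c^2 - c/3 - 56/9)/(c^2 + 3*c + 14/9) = (3*c - 8)/(3*c + 2)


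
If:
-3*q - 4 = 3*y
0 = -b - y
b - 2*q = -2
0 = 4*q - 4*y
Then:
No Solution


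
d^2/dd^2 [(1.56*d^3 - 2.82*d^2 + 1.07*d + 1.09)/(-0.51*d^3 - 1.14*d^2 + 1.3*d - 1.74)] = (3.280932*d^6 - 7.875522*d^5 + 20.695392*d^4 - 40.09962*d^3 - 5.15934000000001*d^2 - 0.107748000000003*d + 12.875032)/(0.132651*d^9 + 0.889542*d^8 + 0.973998*d^7 - 1.695654*d^6 + 3.587076*d^5 + 5.641992*d^4 - 13.036852*d^3 + 19.176192*d^2 - 11.80764*d + 5.268024)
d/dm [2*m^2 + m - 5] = 4*m + 1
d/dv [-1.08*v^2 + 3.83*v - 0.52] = 3.83 - 2.16*v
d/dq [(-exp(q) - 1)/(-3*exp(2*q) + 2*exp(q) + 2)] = 3*(-exp(q) - 2)*exp(2*q)/(9*exp(4*q) - 12*exp(3*q) - 8*exp(2*q) + 8*exp(q) + 4)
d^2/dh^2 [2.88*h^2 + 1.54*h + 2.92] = 5.76000000000000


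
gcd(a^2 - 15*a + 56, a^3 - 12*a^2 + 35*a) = a - 7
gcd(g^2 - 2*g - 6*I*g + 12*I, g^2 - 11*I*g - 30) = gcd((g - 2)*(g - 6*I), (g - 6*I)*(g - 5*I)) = g - 6*I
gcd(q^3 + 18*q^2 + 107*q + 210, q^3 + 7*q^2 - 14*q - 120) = q^2 + 11*q + 30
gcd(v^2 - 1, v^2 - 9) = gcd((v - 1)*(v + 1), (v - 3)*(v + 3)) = 1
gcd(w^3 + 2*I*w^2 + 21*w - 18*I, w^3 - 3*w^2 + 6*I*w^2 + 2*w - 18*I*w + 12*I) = w + 6*I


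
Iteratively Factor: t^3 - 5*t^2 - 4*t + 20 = (t - 2)*(t^2 - 3*t - 10) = (t - 2)*(t + 2)*(t - 5)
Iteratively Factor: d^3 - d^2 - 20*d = (d)*(d^2 - d - 20) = d*(d + 4)*(d - 5)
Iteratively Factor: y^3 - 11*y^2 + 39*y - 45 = (y - 3)*(y^2 - 8*y + 15) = (y - 5)*(y - 3)*(y - 3)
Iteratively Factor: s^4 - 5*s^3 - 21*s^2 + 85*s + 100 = (s + 1)*(s^3 - 6*s^2 - 15*s + 100) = (s + 1)*(s + 4)*(s^2 - 10*s + 25) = (s - 5)*(s + 1)*(s + 4)*(s - 5)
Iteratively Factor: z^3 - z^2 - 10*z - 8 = (z + 1)*(z^2 - 2*z - 8) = (z + 1)*(z + 2)*(z - 4)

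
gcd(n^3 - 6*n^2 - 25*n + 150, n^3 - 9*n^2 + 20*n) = n - 5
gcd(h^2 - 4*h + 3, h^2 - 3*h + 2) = h - 1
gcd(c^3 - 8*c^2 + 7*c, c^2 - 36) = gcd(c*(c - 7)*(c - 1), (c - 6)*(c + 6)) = 1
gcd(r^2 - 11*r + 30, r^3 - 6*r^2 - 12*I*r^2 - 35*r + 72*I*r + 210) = r - 6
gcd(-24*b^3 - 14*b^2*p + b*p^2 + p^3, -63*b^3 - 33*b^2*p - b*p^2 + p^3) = 3*b + p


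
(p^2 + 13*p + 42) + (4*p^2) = 5*p^2 + 13*p + 42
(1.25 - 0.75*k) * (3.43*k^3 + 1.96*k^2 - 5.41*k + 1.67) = -2.5725*k^4 + 2.8175*k^3 + 6.5075*k^2 - 8.015*k + 2.0875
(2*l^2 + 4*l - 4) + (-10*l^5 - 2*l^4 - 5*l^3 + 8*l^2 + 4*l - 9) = -10*l^5 - 2*l^4 - 5*l^3 + 10*l^2 + 8*l - 13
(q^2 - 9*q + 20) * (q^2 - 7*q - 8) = q^4 - 16*q^3 + 75*q^2 - 68*q - 160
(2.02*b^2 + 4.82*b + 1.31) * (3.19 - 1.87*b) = -3.7774*b^3 - 2.5696*b^2 + 12.9261*b + 4.1789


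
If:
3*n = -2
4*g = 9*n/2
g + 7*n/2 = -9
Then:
No Solution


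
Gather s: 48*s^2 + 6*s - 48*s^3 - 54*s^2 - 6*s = -48*s^3 - 6*s^2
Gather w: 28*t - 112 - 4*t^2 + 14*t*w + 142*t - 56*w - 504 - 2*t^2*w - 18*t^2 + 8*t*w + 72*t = -22*t^2 + 242*t + w*(-2*t^2 + 22*t - 56) - 616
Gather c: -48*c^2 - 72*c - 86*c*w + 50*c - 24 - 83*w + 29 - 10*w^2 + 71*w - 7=-48*c^2 + c*(-86*w - 22) - 10*w^2 - 12*w - 2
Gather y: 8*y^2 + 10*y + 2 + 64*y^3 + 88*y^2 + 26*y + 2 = 64*y^3 + 96*y^2 + 36*y + 4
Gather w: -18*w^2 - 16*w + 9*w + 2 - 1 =-18*w^2 - 7*w + 1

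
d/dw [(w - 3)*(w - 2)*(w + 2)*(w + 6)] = 4*w^3 + 9*w^2 - 44*w - 12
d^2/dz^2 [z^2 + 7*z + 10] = 2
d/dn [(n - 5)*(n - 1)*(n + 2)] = 3*n^2 - 8*n - 7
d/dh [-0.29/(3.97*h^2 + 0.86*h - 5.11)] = (2.3026*h + 0.2494)/(3.97*h^2 + 0.86*h - 5.11)^2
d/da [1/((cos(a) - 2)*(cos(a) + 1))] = (-sin(a) + sin(2*a))/((cos(a) - 2)^2*(cos(a) + 1)^2)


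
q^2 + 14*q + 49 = (q + 7)^2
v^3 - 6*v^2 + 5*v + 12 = (v - 4)*(v - 3)*(v + 1)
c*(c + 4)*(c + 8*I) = c^3 + 4*c^2 + 8*I*c^2 + 32*I*c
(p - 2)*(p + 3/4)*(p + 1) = p^3 - p^2/4 - 11*p/4 - 3/2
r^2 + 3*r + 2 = (r + 1)*(r + 2)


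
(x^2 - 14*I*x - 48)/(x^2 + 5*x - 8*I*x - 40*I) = (x - 6*I)/(x + 5)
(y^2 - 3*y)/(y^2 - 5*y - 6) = y*(3 - y)/(-y^2 + 5*y + 6)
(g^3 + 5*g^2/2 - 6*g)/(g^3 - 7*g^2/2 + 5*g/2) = (2*g^2 + 5*g - 12)/(2*g^2 - 7*g + 5)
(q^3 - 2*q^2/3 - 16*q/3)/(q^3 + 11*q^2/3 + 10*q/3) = (3*q - 8)/(3*q + 5)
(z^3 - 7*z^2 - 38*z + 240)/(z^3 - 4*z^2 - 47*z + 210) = (z^2 - 2*z - 48)/(z^2 + z - 42)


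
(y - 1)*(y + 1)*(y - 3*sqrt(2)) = y^3 - 3*sqrt(2)*y^2 - y + 3*sqrt(2)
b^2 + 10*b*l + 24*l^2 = (b + 4*l)*(b + 6*l)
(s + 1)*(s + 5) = s^2 + 6*s + 5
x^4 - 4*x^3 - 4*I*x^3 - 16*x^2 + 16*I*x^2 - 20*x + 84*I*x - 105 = (x - 7)*(x + 3)*(x - 5*I)*(x + I)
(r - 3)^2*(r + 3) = r^3 - 3*r^2 - 9*r + 27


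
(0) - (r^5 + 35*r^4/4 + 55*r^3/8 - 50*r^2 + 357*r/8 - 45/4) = -r^5 - 35*r^4/4 - 55*r^3/8 + 50*r^2 - 357*r/8 + 45/4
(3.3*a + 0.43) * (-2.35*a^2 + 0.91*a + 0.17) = -7.755*a^3 + 1.9925*a^2 + 0.9523*a + 0.0731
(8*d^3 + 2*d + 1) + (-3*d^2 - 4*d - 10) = 8*d^3 - 3*d^2 - 2*d - 9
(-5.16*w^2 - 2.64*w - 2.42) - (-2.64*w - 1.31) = -5.16*w^2 - 1.11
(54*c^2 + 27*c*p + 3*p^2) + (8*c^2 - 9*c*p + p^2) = 62*c^2 + 18*c*p + 4*p^2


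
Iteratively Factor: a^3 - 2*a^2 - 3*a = (a + 1)*(a^2 - 3*a) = a*(a + 1)*(a - 3)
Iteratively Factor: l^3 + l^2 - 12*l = (l + 4)*(l^2 - 3*l) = (l - 3)*(l + 4)*(l)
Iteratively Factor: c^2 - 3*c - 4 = (c + 1)*(c - 4)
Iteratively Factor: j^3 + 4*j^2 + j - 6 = (j - 1)*(j^2 + 5*j + 6) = (j - 1)*(j + 2)*(j + 3)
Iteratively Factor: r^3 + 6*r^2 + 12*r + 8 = (r + 2)*(r^2 + 4*r + 4) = (r + 2)^2*(r + 2)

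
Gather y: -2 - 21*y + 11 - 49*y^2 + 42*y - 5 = -49*y^2 + 21*y + 4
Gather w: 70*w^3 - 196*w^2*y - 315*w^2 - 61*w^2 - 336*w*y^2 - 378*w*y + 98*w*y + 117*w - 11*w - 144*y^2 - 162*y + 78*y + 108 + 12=70*w^3 + w^2*(-196*y - 376) + w*(-336*y^2 - 280*y + 106) - 144*y^2 - 84*y + 120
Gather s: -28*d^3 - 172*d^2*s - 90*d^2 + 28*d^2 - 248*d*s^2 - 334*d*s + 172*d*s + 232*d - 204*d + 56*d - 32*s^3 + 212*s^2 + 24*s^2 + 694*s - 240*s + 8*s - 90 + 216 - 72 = -28*d^3 - 62*d^2 + 84*d - 32*s^3 + s^2*(236 - 248*d) + s*(-172*d^2 - 162*d + 462) + 54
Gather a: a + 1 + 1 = a + 2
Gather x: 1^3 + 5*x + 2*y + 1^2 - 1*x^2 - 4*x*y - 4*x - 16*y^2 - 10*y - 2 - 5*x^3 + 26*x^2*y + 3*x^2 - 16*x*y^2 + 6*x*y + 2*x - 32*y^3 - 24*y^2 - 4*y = -5*x^3 + x^2*(26*y + 2) + x*(-16*y^2 + 2*y + 3) - 32*y^3 - 40*y^2 - 12*y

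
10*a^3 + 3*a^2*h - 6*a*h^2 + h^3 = (-5*a + h)*(-2*a + h)*(a + h)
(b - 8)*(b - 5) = b^2 - 13*b + 40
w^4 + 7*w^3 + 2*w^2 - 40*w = w*(w - 2)*(w + 4)*(w + 5)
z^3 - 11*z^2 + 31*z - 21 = (z - 7)*(z - 3)*(z - 1)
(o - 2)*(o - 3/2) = o^2 - 7*o/2 + 3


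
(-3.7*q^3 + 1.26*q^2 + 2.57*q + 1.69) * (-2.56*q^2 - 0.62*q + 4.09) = 9.472*q^5 - 0.9316*q^4 - 22.4934*q^3 - 0.7664*q^2 + 9.4635*q + 6.9121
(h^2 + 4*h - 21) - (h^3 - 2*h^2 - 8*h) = -h^3 + 3*h^2 + 12*h - 21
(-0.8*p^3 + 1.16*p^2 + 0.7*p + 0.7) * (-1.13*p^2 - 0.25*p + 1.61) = 0.904*p^5 - 1.1108*p^4 - 2.369*p^3 + 0.9016*p^2 + 0.952*p + 1.127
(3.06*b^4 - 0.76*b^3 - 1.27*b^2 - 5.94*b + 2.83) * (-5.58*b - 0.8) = -17.0748*b^5 + 1.7928*b^4 + 7.6946*b^3 + 34.1612*b^2 - 11.0394*b - 2.264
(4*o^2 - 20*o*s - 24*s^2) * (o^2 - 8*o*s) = 4*o^4 - 52*o^3*s + 136*o^2*s^2 + 192*o*s^3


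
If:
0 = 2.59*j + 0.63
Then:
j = -0.24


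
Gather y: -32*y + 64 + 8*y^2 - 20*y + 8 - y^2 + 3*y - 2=7*y^2 - 49*y + 70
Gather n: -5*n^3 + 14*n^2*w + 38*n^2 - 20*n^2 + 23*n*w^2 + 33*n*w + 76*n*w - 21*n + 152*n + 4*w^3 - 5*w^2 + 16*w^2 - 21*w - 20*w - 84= -5*n^3 + n^2*(14*w + 18) + n*(23*w^2 + 109*w + 131) + 4*w^3 + 11*w^2 - 41*w - 84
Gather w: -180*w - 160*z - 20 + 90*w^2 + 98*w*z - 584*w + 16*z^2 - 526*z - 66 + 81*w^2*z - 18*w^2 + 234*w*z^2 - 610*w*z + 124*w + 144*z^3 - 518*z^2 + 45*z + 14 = w^2*(81*z + 72) + w*(234*z^2 - 512*z - 640) + 144*z^3 - 502*z^2 - 641*z - 72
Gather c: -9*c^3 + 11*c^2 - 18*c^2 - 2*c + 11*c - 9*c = -9*c^3 - 7*c^2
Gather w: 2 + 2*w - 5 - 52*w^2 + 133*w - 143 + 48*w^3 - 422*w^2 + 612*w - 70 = 48*w^3 - 474*w^2 + 747*w - 216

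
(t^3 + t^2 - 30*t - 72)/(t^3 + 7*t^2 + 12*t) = (t - 6)/t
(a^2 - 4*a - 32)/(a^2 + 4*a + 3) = (a^2 - 4*a - 32)/(a^2 + 4*a + 3)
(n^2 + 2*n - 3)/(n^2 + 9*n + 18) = (n - 1)/(n + 6)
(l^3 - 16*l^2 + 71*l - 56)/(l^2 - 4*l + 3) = (l^2 - 15*l + 56)/(l - 3)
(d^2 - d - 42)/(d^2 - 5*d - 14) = (d + 6)/(d + 2)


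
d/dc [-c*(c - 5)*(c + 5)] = 25 - 3*c^2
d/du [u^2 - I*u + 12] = 2*u - I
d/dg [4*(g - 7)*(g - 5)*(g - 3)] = 12*g^2 - 120*g + 284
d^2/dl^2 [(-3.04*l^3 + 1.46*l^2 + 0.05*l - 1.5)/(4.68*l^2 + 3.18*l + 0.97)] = (-1.56319401867222e-13*l^4 - 75.148992*l^3 - 293.1516*l^2 - 152.465496*l - 14.279432)/(102.503232*l^6 + 208.948896*l^5 + 205.71408*l^4 + 118.773*l^3 + 42.63732*l^2 + 8.976186*l + 0.912673)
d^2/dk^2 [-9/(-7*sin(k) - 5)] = 63*(-7*sin(k)^2 + 5*sin(k) + 14)/(7*sin(k) + 5)^3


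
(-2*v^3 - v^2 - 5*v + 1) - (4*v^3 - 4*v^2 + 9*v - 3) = -6*v^3 + 3*v^2 - 14*v + 4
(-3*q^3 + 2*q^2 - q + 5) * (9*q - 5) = -27*q^4 + 33*q^3 - 19*q^2 + 50*q - 25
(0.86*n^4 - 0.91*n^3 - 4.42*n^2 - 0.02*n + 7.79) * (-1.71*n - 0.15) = -1.4706*n^5 + 1.4271*n^4 + 7.6947*n^3 + 0.6972*n^2 - 13.3179*n - 1.1685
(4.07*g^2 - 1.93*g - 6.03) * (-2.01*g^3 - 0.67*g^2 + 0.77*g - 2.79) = -8.1807*g^5 + 1.1524*g^4 + 16.5473*g^3 - 8.8013*g^2 + 0.741599999999999*g + 16.8237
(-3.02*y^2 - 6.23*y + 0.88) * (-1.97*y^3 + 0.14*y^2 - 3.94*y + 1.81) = 5.9494*y^5 + 11.8503*y^4 + 9.293*y^3 + 19.2032*y^2 - 14.7435*y + 1.5928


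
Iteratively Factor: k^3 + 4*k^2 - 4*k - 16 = (k - 2)*(k^2 + 6*k + 8) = (k - 2)*(k + 2)*(k + 4)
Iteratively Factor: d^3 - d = (d - 1)*(d^2 + d) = d*(d - 1)*(d + 1)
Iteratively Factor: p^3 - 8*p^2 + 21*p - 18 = (p - 3)*(p^2 - 5*p + 6) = (p - 3)*(p - 2)*(p - 3)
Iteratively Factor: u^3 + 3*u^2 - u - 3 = (u + 3)*(u^2 - 1) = (u + 1)*(u + 3)*(u - 1)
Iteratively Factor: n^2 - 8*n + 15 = (n - 5)*(n - 3)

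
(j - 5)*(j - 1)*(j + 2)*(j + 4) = j^4 - 23*j^2 - 18*j + 40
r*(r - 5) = r^2 - 5*r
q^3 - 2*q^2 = q^2*(q - 2)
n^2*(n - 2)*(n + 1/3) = n^4 - 5*n^3/3 - 2*n^2/3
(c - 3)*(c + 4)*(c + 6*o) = c^3 + 6*c^2*o + c^2 + 6*c*o - 12*c - 72*o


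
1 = 1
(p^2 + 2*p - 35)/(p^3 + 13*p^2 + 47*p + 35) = (p - 5)/(p^2 + 6*p + 5)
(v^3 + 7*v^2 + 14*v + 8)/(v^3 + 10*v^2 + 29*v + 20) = (v + 2)/(v + 5)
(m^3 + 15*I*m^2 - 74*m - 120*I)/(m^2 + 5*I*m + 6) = (m^2 + 9*I*m - 20)/(m - I)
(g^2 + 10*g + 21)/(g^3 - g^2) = (g^2 + 10*g + 21)/(g^2*(g - 1))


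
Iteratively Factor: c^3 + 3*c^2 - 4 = (c - 1)*(c^2 + 4*c + 4) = (c - 1)*(c + 2)*(c + 2)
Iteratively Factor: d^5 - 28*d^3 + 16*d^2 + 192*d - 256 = (d - 4)*(d^4 + 4*d^3 - 12*d^2 - 32*d + 64) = (d - 4)*(d - 2)*(d^3 + 6*d^2 - 32) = (d - 4)*(d - 2)*(d + 4)*(d^2 + 2*d - 8) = (d - 4)*(d - 2)^2*(d + 4)*(d + 4)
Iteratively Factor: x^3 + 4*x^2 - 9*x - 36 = (x + 4)*(x^2 - 9) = (x + 3)*(x + 4)*(x - 3)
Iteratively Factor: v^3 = (v)*(v^2) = v^2*(v)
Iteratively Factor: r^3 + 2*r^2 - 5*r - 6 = (r + 1)*(r^2 + r - 6) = (r + 1)*(r + 3)*(r - 2)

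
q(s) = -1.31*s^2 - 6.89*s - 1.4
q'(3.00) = -14.75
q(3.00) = -33.86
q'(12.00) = -38.33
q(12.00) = -272.72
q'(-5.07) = 6.39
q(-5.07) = -0.14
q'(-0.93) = -4.45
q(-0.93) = 3.87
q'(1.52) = -10.87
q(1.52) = -14.90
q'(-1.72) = -2.38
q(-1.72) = 6.58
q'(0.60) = -8.46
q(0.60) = -6.01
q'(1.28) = -10.24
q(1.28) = -12.37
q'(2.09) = -12.37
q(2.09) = -21.52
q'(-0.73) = -4.98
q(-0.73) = 2.93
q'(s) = -2.62*s - 6.89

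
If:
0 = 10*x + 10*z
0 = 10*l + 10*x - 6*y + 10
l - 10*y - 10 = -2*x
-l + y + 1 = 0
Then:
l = -16/49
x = -72/49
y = -65/49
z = 72/49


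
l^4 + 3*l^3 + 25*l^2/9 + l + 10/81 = (l + 1/3)^2*(l + 2/3)*(l + 5/3)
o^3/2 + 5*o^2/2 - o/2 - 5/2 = (o/2 + 1/2)*(o - 1)*(o + 5)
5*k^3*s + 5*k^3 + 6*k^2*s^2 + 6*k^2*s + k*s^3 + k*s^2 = (k + s)*(5*k + s)*(k*s + k)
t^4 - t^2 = t^2*(t - 1)*(t + 1)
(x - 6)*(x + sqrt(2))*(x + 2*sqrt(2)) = x^3 - 6*x^2 + 3*sqrt(2)*x^2 - 18*sqrt(2)*x + 4*x - 24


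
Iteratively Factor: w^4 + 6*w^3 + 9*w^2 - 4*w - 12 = (w + 2)*(w^3 + 4*w^2 + w - 6) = (w - 1)*(w + 2)*(w^2 + 5*w + 6) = (w - 1)*(w + 2)*(w + 3)*(w + 2)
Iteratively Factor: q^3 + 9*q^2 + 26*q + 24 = (q + 3)*(q^2 + 6*q + 8) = (q + 3)*(q + 4)*(q + 2)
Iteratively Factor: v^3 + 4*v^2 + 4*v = (v)*(v^2 + 4*v + 4) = v*(v + 2)*(v + 2)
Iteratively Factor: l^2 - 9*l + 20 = (l - 4)*(l - 5)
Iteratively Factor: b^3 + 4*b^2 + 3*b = (b + 3)*(b^2 + b) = b*(b + 3)*(b + 1)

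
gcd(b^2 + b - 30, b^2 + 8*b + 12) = b + 6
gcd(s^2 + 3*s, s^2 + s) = s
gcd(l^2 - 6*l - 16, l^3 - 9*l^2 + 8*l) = l - 8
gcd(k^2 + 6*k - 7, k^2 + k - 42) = k + 7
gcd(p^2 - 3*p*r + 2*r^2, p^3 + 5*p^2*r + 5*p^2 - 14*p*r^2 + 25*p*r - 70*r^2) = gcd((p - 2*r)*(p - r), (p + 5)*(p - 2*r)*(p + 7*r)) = p - 2*r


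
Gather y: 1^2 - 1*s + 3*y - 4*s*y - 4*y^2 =-s - 4*y^2 + y*(3 - 4*s) + 1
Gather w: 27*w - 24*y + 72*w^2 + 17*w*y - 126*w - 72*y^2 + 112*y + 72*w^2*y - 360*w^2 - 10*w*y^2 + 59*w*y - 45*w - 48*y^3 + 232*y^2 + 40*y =w^2*(72*y - 288) + w*(-10*y^2 + 76*y - 144) - 48*y^3 + 160*y^2 + 128*y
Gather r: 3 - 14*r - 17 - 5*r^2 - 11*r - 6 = -5*r^2 - 25*r - 20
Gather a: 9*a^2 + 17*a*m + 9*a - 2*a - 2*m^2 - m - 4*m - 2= 9*a^2 + a*(17*m + 7) - 2*m^2 - 5*m - 2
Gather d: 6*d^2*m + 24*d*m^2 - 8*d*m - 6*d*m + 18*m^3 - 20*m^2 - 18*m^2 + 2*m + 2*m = 6*d^2*m + d*(24*m^2 - 14*m) + 18*m^3 - 38*m^2 + 4*m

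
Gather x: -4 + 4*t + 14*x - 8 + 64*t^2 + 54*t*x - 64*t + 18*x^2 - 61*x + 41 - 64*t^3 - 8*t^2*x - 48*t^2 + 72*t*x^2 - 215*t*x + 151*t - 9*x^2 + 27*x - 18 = -64*t^3 + 16*t^2 + 91*t + x^2*(72*t + 9) + x*(-8*t^2 - 161*t - 20) + 11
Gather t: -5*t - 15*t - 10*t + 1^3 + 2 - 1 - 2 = -30*t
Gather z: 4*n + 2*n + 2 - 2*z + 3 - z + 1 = 6*n - 3*z + 6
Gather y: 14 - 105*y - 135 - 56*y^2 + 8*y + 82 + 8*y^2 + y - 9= -48*y^2 - 96*y - 48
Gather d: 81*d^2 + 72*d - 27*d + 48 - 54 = 81*d^2 + 45*d - 6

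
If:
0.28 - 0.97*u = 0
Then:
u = 0.29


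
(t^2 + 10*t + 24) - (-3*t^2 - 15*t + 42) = 4*t^2 + 25*t - 18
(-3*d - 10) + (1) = -3*d - 9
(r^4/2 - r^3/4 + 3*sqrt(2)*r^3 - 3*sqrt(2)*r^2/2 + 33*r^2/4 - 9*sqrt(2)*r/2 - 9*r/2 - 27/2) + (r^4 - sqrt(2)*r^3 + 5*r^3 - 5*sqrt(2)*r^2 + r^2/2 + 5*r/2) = 3*r^4/2 + 2*sqrt(2)*r^3 + 19*r^3/4 - 13*sqrt(2)*r^2/2 + 35*r^2/4 - 9*sqrt(2)*r/2 - 2*r - 27/2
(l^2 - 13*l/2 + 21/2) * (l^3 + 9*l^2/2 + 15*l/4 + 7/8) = l^5 - 2*l^4 - 15*l^3 + 95*l^2/4 + 539*l/16 + 147/16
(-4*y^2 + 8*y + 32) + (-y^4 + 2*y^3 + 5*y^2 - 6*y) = -y^4 + 2*y^3 + y^2 + 2*y + 32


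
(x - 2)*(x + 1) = x^2 - x - 2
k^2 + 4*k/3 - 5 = (k - 5/3)*(k + 3)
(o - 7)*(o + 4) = o^2 - 3*o - 28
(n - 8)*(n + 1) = n^2 - 7*n - 8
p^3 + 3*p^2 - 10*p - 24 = (p - 3)*(p + 2)*(p + 4)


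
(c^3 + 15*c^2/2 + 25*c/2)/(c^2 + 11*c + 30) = c*(2*c + 5)/(2*(c + 6))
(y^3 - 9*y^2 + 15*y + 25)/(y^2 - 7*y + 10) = (y^2 - 4*y - 5)/(y - 2)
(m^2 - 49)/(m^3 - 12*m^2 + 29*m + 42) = (m + 7)/(m^2 - 5*m - 6)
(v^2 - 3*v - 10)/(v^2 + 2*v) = (v - 5)/v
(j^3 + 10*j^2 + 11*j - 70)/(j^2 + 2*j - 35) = (j^2 + 3*j - 10)/(j - 5)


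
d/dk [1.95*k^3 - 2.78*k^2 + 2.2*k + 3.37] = 5.85*k^2 - 5.56*k + 2.2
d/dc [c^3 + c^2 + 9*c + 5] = 3*c^2 + 2*c + 9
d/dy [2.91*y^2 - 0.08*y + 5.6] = 5.82*y - 0.08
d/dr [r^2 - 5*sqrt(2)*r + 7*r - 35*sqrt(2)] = 2*r - 5*sqrt(2) + 7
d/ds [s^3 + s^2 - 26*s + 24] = 3*s^2 + 2*s - 26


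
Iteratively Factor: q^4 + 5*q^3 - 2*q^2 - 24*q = (q + 4)*(q^3 + q^2 - 6*q) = (q - 2)*(q + 4)*(q^2 + 3*q) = q*(q - 2)*(q + 4)*(q + 3)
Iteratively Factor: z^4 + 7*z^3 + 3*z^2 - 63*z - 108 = (z - 3)*(z^3 + 10*z^2 + 33*z + 36) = (z - 3)*(z + 3)*(z^2 + 7*z + 12) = (z - 3)*(z + 3)*(z + 4)*(z + 3)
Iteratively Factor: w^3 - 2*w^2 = (w)*(w^2 - 2*w) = w^2*(w - 2)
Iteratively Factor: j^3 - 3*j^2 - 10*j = (j - 5)*(j^2 + 2*j) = j*(j - 5)*(j + 2)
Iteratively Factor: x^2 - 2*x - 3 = (x + 1)*(x - 3)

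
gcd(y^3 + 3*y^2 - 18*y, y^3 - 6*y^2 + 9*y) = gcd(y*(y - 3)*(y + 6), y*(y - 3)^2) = y^2 - 3*y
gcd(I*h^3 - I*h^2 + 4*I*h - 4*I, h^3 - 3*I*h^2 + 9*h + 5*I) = 1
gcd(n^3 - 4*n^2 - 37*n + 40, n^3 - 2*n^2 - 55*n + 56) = n^2 - 9*n + 8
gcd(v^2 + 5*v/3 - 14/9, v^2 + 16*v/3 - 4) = v - 2/3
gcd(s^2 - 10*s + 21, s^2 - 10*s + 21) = s^2 - 10*s + 21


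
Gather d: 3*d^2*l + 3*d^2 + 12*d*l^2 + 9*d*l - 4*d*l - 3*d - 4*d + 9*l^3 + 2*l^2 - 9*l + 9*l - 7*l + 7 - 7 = d^2*(3*l + 3) + d*(12*l^2 + 5*l - 7) + 9*l^3 + 2*l^2 - 7*l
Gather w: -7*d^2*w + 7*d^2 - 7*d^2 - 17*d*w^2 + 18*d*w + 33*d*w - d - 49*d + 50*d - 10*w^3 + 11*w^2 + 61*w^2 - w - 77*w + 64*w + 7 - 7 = -10*w^3 + w^2*(72 - 17*d) + w*(-7*d^2 + 51*d - 14)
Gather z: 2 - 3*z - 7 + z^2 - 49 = z^2 - 3*z - 54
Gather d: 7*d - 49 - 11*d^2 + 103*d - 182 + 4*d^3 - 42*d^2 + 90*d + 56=4*d^3 - 53*d^2 + 200*d - 175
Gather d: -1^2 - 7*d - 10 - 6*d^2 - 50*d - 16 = -6*d^2 - 57*d - 27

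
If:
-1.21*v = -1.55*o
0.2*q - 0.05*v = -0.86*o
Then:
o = 0.780645161290323*v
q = -3.10677419354839*v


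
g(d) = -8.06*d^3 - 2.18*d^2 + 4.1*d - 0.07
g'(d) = -24.18*d^2 - 4.36*d + 4.1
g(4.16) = -600.99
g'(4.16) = -432.49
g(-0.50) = -1.66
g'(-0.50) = 0.24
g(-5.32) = 1130.00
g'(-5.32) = -657.06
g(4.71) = -871.29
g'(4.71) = -552.85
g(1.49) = -25.46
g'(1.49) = -56.08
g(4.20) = -618.45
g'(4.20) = -440.75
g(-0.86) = -0.08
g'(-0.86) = -10.03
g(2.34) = -105.68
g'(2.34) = -138.50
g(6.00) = -1794.91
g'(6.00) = -892.54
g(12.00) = -14192.47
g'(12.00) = -3530.14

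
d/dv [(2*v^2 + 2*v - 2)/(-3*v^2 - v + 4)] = 2*(2*v^2 + 2*v + 3)/(9*v^4 + 6*v^3 - 23*v^2 - 8*v + 16)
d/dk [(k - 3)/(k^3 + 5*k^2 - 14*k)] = (k*(k^2 + 5*k - 14) - (k - 3)*(3*k^2 + 10*k - 14))/(k^2*(k^2 + 5*k - 14)^2)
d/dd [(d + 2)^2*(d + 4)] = (d + 2)*(3*d + 10)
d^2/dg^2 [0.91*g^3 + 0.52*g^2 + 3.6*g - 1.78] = 5.46*g + 1.04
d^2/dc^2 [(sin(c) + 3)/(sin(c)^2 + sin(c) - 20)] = (-sin(c)^5 - 11*sin(c)^4 - 127*sin(c)^3 - 245*sin(c)^2 - 322*sin(c) + 166)/(sin(c)^2 + sin(c) - 20)^3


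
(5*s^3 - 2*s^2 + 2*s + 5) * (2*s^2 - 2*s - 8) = 10*s^5 - 14*s^4 - 32*s^3 + 22*s^2 - 26*s - 40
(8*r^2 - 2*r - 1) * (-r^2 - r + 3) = -8*r^4 - 6*r^3 + 27*r^2 - 5*r - 3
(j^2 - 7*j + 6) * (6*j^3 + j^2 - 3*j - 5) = 6*j^5 - 41*j^4 + 26*j^3 + 22*j^2 + 17*j - 30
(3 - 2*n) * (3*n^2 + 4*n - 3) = -6*n^3 + n^2 + 18*n - 9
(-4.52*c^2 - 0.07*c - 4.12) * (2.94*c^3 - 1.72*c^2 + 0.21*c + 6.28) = -13.2888*c^5 + 7.5686*c^4 - 12.9416*c^3 - 21.3139*c^2 - 1.3048*c - 25.8736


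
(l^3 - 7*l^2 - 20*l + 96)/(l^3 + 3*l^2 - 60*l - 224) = (l - 3)/(l + 7)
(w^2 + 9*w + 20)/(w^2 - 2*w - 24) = (w + 5)/(w - 6)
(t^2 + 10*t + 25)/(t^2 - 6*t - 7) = (t^2 + 10*t + 25)/(t^2 - 6*t - 7)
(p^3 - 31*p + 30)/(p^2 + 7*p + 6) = (p^2 - 6*p + 5)/(p + 1)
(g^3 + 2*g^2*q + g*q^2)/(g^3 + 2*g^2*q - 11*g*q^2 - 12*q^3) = g*(-g - q)/(-g^2 - g*q + 12*q^2)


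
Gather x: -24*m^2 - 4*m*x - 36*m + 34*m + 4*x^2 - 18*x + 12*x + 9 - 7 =-24*m^2 - 2*m + 4*x^2 + x*(-4*m - 6) + 2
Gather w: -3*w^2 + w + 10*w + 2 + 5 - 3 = -3*w^2 + 11*w + 4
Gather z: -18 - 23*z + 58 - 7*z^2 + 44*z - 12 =-7*z^2 + 21*z + 28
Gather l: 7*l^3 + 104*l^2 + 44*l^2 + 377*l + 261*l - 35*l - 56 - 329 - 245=7*l^3 + 148*l^2 + 603*l - 630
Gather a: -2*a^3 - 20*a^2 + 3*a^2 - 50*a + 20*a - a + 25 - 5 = -2*a^3 - 17*a^2 - 31*a + 20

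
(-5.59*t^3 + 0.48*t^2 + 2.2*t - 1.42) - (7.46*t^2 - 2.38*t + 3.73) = -5.59*t^3 - 6.98*t^2 + 4.58*t - 5.15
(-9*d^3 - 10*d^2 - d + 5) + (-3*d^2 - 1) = -9*d^3 - 13*d^2 - d + 4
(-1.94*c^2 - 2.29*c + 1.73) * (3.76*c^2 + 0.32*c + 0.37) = -7.2944*c^4 - 9.2312*c^3 + 5.0542*c^2 - 0.2937*c + 0.6401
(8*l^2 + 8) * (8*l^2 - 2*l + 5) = 64*l^4 - 16*l^3 + 104*l^2 - 16*l + 40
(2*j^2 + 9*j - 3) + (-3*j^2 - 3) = -j^2 + 9*j - 6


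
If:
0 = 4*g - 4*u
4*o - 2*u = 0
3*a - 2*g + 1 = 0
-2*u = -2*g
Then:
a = 2*u/3 - 1/3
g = u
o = u/2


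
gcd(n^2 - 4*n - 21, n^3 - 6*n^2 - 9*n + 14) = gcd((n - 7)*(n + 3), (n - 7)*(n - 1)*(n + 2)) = n - 7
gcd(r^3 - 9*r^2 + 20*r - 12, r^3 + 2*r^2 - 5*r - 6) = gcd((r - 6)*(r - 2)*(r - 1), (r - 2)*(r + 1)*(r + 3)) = r - 2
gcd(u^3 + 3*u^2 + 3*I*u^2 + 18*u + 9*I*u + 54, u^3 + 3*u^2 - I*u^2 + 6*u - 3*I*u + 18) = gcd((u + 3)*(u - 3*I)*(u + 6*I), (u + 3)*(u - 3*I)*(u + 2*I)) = u^2 + u*(3 - 3*I) - 9*I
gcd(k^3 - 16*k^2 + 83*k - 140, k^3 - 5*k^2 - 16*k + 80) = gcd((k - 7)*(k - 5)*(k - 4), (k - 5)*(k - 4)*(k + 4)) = k^2 - 9*k + 20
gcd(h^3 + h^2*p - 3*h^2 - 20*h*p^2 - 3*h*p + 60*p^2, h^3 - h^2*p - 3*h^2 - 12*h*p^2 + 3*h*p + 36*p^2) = -h^2 + 4*h*p + 3*h - 12*p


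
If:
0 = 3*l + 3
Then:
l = -1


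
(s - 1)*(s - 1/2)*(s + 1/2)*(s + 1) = s^4 - 5*s^2/4 + 1/4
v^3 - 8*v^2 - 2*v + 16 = (v - 8)*(v - sqrt(2))*(v + sqrt(2))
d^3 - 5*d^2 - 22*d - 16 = (d - 8)*(d + 1)*(d + 2)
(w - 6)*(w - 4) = w^2 - 10*w + 24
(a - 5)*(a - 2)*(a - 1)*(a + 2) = a^4 - 6*a^3 + a^2 + 24*a - 20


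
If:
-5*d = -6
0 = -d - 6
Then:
No Solution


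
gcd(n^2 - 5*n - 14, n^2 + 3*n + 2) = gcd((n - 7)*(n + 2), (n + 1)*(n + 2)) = n + 2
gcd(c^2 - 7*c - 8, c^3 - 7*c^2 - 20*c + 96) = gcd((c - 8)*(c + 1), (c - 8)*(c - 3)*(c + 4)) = c - 8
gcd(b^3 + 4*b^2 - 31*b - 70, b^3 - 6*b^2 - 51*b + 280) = b^2 + 2*b - 35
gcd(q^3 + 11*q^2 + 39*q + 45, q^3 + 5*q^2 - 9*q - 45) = q^2 + 8*q + 15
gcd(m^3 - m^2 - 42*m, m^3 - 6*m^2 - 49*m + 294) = m - 7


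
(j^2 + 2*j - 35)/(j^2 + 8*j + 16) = (j^2 + 2*j - 35)/(j^2 + 8*j + 16)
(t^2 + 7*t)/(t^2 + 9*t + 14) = t/(t + 2)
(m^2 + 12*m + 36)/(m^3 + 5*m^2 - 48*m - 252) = 1/(m - 7)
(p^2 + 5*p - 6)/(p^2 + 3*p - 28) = (p^2 + 5*p - 6)/(p^2 + 3*p - 28)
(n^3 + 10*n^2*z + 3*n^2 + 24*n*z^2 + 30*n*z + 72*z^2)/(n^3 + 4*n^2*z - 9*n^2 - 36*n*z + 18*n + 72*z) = (n^2 + 6*n*z + 3*n + 18*z)/(n^2 - 9*n + 18)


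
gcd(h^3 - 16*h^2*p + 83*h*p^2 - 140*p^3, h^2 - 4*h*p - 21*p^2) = -h + 7*p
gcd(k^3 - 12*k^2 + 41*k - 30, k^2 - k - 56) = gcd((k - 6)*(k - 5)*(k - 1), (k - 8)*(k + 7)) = 1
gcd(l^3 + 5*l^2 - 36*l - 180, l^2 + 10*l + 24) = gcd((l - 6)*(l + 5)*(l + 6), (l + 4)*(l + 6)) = l + 6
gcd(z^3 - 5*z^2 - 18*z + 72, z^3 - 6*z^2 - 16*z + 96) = z^2 - 2*z - 24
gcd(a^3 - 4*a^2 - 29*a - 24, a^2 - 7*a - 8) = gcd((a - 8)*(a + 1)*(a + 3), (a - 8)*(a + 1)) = a^2 - 7*a - 8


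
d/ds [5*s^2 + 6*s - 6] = 10*s + 6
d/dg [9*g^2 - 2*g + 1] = 18*g - 2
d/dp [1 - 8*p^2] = -16*p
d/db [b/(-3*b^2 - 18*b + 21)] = (b^2 + 7)/(3*(b^4 + 12*b^3 + 22*b^2 - 84*b + 49))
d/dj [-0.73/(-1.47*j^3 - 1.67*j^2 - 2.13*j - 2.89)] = (-3.2193*j^2 - 2.4382*j - 1.5549)/(1.47*j^3 + 1.67*j^2 + 2.13*j + 2.89)^2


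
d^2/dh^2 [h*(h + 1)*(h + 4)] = 6*h + 10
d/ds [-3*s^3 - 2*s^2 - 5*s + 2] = -9*s^2 - 4*s - 5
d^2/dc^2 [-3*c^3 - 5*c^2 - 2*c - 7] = -18*c - 10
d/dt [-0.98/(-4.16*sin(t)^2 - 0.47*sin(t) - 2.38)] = -(8.1536*sin(t) + 0.4606)*cos(t)/(4.16*sin(t)^2 + 0.47*sin(t) + 2.38)^2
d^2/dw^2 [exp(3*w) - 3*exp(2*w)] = (9*exp(w) - 12)*exp(2*w)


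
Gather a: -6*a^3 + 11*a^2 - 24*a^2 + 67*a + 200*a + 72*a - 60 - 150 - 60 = -6*a^3 - 13*a^2 + 339*a - 270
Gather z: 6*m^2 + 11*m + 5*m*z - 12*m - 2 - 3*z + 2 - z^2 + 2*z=6*m^2 - m - z^2 + z*(5*m - 1)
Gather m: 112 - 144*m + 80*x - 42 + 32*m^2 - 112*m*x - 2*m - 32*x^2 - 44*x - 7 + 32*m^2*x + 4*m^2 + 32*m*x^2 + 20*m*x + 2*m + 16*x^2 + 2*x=m^2*(32*x + 36) + m*(32*x^2 - 92*x - 144) - 16*x^2 + 38*x + 63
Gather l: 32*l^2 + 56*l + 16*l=32*l^2 + 72*l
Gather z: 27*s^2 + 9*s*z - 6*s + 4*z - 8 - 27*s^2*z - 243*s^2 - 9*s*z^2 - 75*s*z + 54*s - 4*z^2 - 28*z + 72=-216*s^2 + 48*s + z^2*(-9*s - 4) + z*(-27*s^2 - 66*s - 24) + 64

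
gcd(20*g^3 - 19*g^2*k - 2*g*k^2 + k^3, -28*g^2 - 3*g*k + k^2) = 4*g + k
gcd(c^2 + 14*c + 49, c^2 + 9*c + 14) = c + 7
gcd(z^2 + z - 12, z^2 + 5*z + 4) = z + 4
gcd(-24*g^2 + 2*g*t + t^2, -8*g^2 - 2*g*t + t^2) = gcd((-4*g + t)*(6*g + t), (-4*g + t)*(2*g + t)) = -4*g + t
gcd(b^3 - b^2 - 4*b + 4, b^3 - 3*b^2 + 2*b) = b^2 - 3*b + 2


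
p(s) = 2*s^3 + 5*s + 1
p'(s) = 6*s^2 + 5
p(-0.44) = -1.37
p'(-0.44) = 6.16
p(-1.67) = -16.66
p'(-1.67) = 21.73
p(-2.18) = -30.62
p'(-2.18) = 33.51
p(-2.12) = -28.66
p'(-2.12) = 31.97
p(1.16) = 9.92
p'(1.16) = 13.07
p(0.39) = 3.07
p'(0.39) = 5.91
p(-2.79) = -56.39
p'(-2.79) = 51.70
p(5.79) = 418.16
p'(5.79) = 206.14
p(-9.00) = -1502.00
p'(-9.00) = 491.00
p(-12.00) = -3515.00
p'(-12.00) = 869.00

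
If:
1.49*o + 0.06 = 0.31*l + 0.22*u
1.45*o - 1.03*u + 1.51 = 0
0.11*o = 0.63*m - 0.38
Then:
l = 2.70456062291435*u - 4.81179087875417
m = 0.124028461959496*u + 0.421346469622332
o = 0.710344827586207*u - 1.04137931034483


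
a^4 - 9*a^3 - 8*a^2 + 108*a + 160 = (a - 8)*(a - 5)*(a + 2)^2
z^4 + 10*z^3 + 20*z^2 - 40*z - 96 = (z - 2)*(z + 2)*(z + 4)*(z + 6)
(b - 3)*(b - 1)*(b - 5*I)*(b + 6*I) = b^4 - 4*b^3 + I*b^3 + 33*b^2 - 4*I*b^2 - 120*b + 3*I*b + 90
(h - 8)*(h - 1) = h^2 - 9*h + 8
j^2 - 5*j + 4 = (j - 4)*(j - 1)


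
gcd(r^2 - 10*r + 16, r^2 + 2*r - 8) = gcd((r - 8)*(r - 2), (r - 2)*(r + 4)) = r - 2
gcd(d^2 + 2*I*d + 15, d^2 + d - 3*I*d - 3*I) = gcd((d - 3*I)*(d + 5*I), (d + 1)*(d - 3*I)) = d - 3*I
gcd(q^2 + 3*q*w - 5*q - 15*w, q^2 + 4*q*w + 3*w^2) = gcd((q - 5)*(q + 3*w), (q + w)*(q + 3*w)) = q + 3*w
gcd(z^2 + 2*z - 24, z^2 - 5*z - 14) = 1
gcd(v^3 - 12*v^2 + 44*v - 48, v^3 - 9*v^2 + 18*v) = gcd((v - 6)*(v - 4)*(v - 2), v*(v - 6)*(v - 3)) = v - 6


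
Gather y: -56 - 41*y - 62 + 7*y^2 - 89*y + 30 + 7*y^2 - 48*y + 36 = 14*y^2 - 178*y - 52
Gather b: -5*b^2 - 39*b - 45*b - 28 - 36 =-5*b^2 - 84*b - 64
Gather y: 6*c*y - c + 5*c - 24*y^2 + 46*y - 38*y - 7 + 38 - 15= 4*c - 24*y^2 + y*(6*c + 8) + 16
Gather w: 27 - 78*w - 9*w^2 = -9*w^2 - 78*w + 27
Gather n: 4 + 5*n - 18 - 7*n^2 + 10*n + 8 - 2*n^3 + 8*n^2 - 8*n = -2*n^3 + n^2 + 7*n - 6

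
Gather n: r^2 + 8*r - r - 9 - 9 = r^2 + 7*r - 18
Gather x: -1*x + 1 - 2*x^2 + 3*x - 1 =-2*x^2 + 2*x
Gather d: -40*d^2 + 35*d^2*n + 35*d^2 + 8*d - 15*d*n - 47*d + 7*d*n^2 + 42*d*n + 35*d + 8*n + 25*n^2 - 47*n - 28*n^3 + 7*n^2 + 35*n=d^2*(35*n - 5) + d*(7*n^2 + 27*n - 4) - 28*n^3 + 32*n^2 - 4*n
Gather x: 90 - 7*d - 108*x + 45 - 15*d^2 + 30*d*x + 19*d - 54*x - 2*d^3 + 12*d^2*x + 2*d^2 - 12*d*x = -2*d^3 - 13*d^2 + 12*d + x*(12*d^2 + 18*d - 162) + 135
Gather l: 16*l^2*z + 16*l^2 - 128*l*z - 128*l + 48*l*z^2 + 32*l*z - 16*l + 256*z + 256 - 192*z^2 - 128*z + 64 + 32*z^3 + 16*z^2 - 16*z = l^2*(16*z + 16) + l*(48*z^2 - 96*z - 144) + 32*z^3 - 176*z^2 + 112*z + 320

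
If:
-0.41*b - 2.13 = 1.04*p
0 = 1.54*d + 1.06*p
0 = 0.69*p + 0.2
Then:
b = -4.46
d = 0.20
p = -0.29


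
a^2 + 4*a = a*(a + 4)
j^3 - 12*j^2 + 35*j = j*(j - 7)*(j - 5)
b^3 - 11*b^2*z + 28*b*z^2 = b*(b - 7*z)*(b - 4*z)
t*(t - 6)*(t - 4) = t^3 - 10*t^2 + 24*t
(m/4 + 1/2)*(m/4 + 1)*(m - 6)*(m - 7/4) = m^4/16 - 7*m^3/64 - 7*m^2/4 + m/16 + 21/4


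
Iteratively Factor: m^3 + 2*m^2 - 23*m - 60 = (m - 5)*(m^2 + 7*m + 12) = (m - 5)*(m + 3)*(m + 4)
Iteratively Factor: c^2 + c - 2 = (c - 1)*(c + 2)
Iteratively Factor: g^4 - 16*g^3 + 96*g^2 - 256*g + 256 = (g - 4)*(g^3 - 12*g^2 + 48*g - 64) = (g - 4)^2*(g^2 - 8*g + 16) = (g - 4)^3*(g - 4)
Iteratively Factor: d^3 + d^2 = (d + 1)*(d^2) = d*(d + 1)*(d)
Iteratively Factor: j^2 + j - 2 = (j + 2)*(j - 1)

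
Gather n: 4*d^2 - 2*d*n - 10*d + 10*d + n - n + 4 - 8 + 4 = 4*d^2 - 2*d*n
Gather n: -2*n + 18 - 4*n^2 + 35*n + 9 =-4*n^2 + 33*n + 27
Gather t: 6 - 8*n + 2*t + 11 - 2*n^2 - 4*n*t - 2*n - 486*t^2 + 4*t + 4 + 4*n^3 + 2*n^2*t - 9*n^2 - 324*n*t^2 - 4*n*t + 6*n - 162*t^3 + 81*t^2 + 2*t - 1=4*n^3 - 11*n^2 - 4*n - 162*t^3 + t^2*(-324*n - 405) + t*(2*n^2 - 8*n + 8) + 20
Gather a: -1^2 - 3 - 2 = -6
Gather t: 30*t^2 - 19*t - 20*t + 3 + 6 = 30*t^2 - 39*t + 9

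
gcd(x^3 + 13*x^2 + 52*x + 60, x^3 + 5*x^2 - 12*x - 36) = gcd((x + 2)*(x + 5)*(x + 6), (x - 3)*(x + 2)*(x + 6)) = x^2 + 8*x + 12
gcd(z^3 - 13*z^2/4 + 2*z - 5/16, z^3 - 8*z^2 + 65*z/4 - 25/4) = z^2 - 3*z + 5/4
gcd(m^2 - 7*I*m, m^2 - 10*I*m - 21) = m - 7*I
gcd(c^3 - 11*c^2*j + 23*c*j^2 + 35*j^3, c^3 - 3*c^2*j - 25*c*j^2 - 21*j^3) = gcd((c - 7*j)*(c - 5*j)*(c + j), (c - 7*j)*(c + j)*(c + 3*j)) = c^2 - 6*c*j - 7*j^2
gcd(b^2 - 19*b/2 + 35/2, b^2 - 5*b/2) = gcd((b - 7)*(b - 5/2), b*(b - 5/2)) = b - 5/2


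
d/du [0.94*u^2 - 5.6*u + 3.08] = 1.88*u - 5.6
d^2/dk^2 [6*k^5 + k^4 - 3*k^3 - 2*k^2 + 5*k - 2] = 120*k^3 + 12*k^2 - 18*k - 4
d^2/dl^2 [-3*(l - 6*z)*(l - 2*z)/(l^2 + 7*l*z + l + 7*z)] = 6*(-(l - 6*z)*(l - 2*z)*(2*l + 7*z + 1)^2 + ((l - 6*z)*(l - 2*z) + (l - 6*z)*(2*l + 7*z + 1) + (l - 2*z)*(2*l + 7*z + 1))*(l^2 + 7*l*z + l + 7*z) - (l^2 + 7*l*z + l + 7*z)^2)/(l^2 + 7*l*z + l + 7*z)^3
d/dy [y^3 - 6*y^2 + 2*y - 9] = 3*y^2 - 12*y + 2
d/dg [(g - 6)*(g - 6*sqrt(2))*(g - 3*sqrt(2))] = 3*g^2 - 18*sqrt(2)*g - 12*g + 36 + 54*sqrt(2)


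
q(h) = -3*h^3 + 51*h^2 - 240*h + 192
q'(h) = -9*h^2 + 102*h - 240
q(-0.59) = 351.97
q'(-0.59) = -303.31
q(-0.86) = 438.03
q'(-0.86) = -334.38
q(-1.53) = 689.33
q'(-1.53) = -417.13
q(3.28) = -152.38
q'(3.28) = -2.27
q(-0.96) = 472.06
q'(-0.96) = -346.21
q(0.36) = 112.07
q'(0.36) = -204.45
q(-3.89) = 2073.93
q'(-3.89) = -772.97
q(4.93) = -111.12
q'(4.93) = 44.12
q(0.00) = 192.00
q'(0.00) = -240.00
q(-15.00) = 25392.00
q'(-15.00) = -3795.00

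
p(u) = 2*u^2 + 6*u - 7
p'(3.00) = 18.00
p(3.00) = 29.00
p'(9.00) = 42.00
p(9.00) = 209.00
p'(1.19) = 10.76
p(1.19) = 2.97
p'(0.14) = 6.56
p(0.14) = -6.12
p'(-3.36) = -7.44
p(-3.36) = -4.58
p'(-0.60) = 3.60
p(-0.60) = -9.88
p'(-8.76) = -29.04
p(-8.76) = 93.92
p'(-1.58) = -0.32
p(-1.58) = -11.49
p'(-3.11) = -6.44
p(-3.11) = -6.32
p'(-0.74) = 3.04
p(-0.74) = -10.34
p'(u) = 4*u + 6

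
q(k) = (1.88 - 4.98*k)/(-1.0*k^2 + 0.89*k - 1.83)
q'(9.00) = -0.06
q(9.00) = 0.57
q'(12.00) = -0.04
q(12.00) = 0.43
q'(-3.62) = -0.22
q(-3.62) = -1.10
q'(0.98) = 1.72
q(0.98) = 1.56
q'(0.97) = 1.76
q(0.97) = 1.55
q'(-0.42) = 0.88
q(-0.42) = -1.67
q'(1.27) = 0.78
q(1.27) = 1.92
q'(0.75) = 2.51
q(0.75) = 1.08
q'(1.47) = 0.31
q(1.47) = 2.03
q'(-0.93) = -0.03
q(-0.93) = -1.85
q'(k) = (1.88 - 4.98*k)*(2.0*k - 0.89)/(-1.0*k^2 + 0.89*k - 1.83)^2 - 4.98/(-1.0*k^2 + 0.89*k - 1.83)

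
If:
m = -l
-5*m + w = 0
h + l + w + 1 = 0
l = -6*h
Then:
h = -1/25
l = 6/25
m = -6/25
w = -6/5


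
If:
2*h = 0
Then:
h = 0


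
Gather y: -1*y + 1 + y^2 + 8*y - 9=y^2 + 7*y - 8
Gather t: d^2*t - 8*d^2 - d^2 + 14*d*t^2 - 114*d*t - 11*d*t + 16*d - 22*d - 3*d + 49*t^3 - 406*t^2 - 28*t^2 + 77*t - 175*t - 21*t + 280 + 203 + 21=-9*d^2 - 9*d + 49*t^3 + t^2*(14*d - 434) + t*(d^2 - 125*d - 119) + 504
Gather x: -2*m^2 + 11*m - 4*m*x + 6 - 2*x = -2*m^2 + 11*m + x*(-4*m - 2) + 6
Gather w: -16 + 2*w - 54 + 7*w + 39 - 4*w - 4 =5*w - 35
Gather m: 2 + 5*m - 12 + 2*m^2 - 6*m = 2*m^2 - m - 10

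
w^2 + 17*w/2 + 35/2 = (w + 7/2)*(w + 5)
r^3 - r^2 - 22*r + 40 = (r - 4)*(r - 2)*(r + 5)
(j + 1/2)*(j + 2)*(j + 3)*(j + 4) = j^4 + 19*j^3/2 + 61*j^2/2 + 37*j + 12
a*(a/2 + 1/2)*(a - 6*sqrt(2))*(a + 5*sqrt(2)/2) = a^4/2 - 7*sqrt(2)*a^3/4 + a^3/2 - 15*a^2 - 7*sqrt(2)*a^2/4 - 15*a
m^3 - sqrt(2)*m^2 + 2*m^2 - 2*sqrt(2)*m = m*(m + 2)*(m - sqrt(2))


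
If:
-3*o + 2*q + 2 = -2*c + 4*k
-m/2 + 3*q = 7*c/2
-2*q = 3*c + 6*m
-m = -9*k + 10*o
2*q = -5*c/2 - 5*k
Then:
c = -3800/18811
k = 3460/18811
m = 3200/18811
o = 2794/18811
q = -300/1447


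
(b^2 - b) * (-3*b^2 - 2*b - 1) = -3*b^4 + b^3 + b^2 + b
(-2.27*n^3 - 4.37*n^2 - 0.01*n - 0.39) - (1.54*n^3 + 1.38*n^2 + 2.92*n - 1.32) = -3.81*n^3 - 5.75*n^2 - 2.93*n + 0.93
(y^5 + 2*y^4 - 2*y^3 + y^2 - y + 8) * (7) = 7*y^5 + 14*y^4 - 14*y^3 + 7*y^2 - 7*y + 56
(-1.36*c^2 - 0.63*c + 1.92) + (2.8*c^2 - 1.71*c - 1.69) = 1.44*c^2 - 2.34*c + 0.23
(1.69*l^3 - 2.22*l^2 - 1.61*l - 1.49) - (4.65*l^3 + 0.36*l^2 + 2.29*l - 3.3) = -2.96*l^3 - 2.58*l^2 - 3.9*l + 1.81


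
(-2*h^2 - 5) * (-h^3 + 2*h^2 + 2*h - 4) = 2*h^5 - 4*h^4 + h^3 - 2*h^2 - 10*h + 20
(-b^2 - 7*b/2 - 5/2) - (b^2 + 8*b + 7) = -2*b^2 - 23*b/2 - 19/2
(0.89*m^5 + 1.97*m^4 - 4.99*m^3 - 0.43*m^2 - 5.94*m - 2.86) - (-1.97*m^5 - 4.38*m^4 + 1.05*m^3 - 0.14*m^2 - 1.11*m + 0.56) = 2.86*m^5 + 6.35*m^4 - 6.04*m^3 - 0.29*m^2 - 4.83*m - 3.42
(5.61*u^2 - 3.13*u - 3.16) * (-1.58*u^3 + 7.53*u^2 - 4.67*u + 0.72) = -8.8638*u^5 + 47.1887*u^4 - 44.7748*u^3 - 5.1385*u^2 + 12.5036*u - 2.2752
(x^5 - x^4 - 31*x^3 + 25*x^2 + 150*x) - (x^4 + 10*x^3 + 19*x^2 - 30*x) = x^5 - 2*x^4 - 41*x^3 + 6*x^2 + 180*x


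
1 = 1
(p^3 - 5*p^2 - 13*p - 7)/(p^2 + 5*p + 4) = (p^2 - 6*p - 7)/(p + 4)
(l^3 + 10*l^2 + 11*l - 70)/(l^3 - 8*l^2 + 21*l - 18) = (l^2 + 12*l + 35)/(l^2 - 6*l + 9)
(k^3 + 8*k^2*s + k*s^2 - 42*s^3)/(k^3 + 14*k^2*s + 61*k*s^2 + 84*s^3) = (k - 2*s)/(k + 4*s)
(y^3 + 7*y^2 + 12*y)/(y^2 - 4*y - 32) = y*(y + 3)/(y - 8)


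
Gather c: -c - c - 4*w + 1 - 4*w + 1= -2*c - 8*w + 2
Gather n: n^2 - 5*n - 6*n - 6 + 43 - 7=n^2 - 11*n + 30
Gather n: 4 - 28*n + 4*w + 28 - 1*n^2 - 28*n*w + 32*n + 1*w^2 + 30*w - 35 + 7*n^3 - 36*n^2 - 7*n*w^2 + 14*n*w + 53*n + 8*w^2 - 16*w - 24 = 7*n^3 - 37*n^2 + n*(-7*w^2 - 14*w + 57) + 9*w^2 + 18*w - 27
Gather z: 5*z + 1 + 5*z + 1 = 10*z + 2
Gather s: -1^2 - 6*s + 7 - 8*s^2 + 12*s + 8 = -8*s^2 + 6*s + 14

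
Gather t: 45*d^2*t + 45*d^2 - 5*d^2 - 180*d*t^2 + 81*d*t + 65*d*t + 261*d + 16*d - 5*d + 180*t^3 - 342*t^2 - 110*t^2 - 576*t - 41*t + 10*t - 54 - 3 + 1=40*d^2 + 272*d + 180*t^3 + t^2*(-180*d - 452) + t*(45*d^2 + 146*d - 607) - 56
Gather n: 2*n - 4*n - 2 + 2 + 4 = 4 - 2*n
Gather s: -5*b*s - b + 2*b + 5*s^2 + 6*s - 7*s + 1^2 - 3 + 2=b + 5*s^2 + s*(-5*b - 1)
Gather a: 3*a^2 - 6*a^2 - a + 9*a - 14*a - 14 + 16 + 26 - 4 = -3*a^2 - 6*a + 24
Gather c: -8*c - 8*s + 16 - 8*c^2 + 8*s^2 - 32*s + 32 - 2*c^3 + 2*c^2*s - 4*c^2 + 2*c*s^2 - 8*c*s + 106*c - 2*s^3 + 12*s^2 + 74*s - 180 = -2*c^3 + c^2*(2*s - 12) + c*(2*s^2 - 8*s + 98) - 2*s^3 + 20*s^2 + 34*s - 132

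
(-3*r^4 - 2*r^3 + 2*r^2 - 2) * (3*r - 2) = -9*r^5 + 10*r^3 - 4*r^2 - 6*r + 4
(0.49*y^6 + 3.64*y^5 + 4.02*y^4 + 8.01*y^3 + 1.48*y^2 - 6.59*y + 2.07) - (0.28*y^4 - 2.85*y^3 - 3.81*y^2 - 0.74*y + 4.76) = 0.49*y^6 + 3.64*y^5 + 3.74*y^4 + 10.86*y^3 + 5.29*y^2 - 5.85*y - 2.69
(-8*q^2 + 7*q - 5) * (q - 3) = -8*q^3 + 31*q^2 - 26*q + 15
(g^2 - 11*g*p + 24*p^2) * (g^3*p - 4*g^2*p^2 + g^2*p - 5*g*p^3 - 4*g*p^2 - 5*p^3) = g^5*p - 15*g^4*p^2 + g^4*p + 63*g^3*p^3 - 15*g^3*p^2 - 41*g^2*p^4 + 63*g^2*p^3 - 120*g*p^5 - 41*g*p^4 - 120*p^5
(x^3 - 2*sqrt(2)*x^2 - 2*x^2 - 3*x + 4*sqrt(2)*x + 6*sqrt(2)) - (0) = x^3 - 2*sqrt(2)*x^2 - 2*x^2 - 3*x + 4*sqrt(2)*x + 6*sqrt(2)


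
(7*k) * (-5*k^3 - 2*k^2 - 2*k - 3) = -35*k^4 - 14*k^3 - 14*k^2 - 21*k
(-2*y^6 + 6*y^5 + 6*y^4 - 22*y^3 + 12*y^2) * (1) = -2*y^6 + 6*y^5 + 6*y^4 - 22*y^3 + 12*y^2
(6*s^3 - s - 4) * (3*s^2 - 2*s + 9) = 18*s^5 - 12*s^4 + 51*s^3 - 10*s^2 - s - 36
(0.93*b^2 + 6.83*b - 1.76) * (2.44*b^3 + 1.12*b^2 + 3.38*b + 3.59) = 2.2692*b^5 + 17.7068*b^4 + 6.4986*b^3 + 24.4529*b^2 + 18.5709*b - 6.3184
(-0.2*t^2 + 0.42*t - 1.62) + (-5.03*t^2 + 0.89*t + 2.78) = -5.23*t^2 + 1.31*t + 1.16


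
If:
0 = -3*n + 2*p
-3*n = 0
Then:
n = 0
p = 0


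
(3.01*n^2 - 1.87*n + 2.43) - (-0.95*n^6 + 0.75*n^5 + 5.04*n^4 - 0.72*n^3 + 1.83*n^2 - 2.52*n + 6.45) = 0.95*n^6 - 0.75*n^5 - 5.04*n^4 + 0.72*n^3 + 1.18*n^2 + 0.65*n - 4.02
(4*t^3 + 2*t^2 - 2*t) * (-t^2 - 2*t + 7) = -4*t^5 - 10*t^4 + 26*t^3 + 18*t^2 - 14*t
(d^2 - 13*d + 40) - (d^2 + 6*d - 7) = 47 - 19*d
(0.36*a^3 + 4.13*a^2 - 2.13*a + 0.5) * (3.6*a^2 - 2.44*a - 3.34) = 1.296*a^5 + 13.9896*a^4 - 18.9476*a^3 - 6.797*a^2 + 5.8942*a - 1.67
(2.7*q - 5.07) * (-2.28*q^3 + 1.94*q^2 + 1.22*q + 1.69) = -6.156*q^4 + 16.7976*q^3 - 6.5418*q^2 - 1.6224*q - 8.5683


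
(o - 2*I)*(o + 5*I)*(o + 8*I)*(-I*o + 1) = -I*o^4 + 12*o^3 + 25*I*o^2 + 66*o + 80*I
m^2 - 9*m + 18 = (m - 6)*(m - 3)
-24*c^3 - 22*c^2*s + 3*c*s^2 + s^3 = (-4*c + s)*(c + s)*(6*c + s)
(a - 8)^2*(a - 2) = a^3 - 18*a^2 + 96*a - 128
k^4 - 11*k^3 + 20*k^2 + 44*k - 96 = (k - 8)*(k - 3)*(k - 2)*(k + 2)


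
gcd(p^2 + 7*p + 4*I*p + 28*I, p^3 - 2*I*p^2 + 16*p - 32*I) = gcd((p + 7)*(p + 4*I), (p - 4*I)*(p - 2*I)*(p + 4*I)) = p + 4*I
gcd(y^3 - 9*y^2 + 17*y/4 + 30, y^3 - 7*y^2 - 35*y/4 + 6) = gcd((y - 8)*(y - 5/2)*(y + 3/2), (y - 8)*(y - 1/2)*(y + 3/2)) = y^2 - 13*y/2 - 12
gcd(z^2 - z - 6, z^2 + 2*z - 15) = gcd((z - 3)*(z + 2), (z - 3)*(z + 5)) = z - 3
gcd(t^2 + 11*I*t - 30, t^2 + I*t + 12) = 1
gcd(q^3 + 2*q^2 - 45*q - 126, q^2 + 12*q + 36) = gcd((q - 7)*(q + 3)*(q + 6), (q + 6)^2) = q + 6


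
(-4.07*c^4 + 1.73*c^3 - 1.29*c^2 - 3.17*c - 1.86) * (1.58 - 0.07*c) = 0.2849*c^5 - 6.5517*c^4 + 2.8237*c^3 - 1.8163*c^2 - 4.8784*c - 2.9388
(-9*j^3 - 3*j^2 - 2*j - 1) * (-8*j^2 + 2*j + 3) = 72*j^5 + 6*j^4 - 17*j^3 - 5*j^2 - 8*j - 3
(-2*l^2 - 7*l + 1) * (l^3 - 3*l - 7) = -2*l^5 - 7*l^4 + 7*l^3 + 35*l^2 + 46*l - 7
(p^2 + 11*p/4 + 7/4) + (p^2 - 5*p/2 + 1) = 2*p^2 + p/4 + 11/4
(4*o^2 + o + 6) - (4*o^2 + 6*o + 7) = -5*o - 1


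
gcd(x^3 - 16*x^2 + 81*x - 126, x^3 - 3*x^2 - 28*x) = x - 7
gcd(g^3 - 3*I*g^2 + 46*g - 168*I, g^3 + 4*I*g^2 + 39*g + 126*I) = g^2 + I*g + 42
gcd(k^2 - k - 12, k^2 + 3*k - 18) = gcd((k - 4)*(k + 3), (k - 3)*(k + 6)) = 1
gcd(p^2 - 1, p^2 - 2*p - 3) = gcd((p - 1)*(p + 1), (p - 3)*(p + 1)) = p + 1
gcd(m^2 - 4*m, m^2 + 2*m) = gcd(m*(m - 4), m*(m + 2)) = m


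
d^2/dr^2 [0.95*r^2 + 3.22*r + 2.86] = 1.90000000000000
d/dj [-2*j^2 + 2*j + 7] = 2 - 4*j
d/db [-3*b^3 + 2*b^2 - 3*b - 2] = -9*b^2 + 4*b - 3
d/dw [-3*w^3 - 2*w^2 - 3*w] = -9*w^2 - 4*w - 3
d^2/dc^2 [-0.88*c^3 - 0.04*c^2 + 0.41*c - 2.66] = -5.28*c - 0.08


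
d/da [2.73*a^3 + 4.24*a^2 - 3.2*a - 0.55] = 8.19*a^2 + 8.48*a - 3.2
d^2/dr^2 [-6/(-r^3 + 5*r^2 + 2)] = 12*(-r^2*(3*r - 10)^2 + (5 - 3*r)*(-r^3 + 5*r^2 + 2))/(-r^3 + 5*r^2 + 2)^3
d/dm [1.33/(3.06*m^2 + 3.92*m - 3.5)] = (-8.1396*m - 5.2136)/(3.06*m^2 + 3.92*m - 3.5)^2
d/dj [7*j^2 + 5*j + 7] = 14*j + 5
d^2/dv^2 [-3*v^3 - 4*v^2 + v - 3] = -18*v - 8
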